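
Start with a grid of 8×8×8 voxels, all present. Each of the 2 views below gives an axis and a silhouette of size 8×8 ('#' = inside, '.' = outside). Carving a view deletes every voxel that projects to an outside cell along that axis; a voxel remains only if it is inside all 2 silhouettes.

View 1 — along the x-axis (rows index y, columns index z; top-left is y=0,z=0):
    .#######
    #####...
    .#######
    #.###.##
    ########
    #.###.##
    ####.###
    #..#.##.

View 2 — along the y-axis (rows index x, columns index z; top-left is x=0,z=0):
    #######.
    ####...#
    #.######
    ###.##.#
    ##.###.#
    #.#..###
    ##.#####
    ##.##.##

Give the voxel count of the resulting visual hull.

before carving: 512 voxels (8×8×8)
carve view 1 (along x, YZ-mask fill 50/64): 400 voxels remain
carve view 2 (along y, XZ-mask fill 49/64): 304 voxels remain

304 voxels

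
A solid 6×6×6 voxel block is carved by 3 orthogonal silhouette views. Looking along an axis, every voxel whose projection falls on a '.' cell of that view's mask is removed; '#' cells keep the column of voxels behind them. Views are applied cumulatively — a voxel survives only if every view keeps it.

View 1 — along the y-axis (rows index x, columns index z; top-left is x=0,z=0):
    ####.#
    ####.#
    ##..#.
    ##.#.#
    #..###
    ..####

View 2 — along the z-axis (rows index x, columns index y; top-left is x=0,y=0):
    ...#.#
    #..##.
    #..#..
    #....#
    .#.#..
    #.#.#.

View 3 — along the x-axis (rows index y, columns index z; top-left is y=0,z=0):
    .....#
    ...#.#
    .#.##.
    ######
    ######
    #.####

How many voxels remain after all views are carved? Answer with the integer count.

full grid |V| = 216
after view 1 [y-axis, 25 of 36 cells solid] → remaining = 150
after view 2 [z-axis, 14 of 36 cells solid] → remaining = 59
after view 3 [x-axis, 23 of 36 cells solid] → remaining = 40

|visual hull| = 40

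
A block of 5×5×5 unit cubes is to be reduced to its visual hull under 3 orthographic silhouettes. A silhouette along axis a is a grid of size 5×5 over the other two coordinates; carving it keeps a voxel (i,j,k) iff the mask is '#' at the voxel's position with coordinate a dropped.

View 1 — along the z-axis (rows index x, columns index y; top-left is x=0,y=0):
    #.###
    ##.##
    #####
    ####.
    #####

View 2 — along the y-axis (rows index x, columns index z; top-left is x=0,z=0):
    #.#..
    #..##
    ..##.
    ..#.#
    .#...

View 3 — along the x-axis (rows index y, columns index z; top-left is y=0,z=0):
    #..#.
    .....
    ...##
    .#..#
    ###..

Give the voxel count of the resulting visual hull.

initial block: 5^3 = 125
[1] z-view keeps 22 columns → grid now 110
[2] y-view keeps 10 columns → grid now 43
[3] x-view keeps 9 columns → grid now 14

|visual hull| = 14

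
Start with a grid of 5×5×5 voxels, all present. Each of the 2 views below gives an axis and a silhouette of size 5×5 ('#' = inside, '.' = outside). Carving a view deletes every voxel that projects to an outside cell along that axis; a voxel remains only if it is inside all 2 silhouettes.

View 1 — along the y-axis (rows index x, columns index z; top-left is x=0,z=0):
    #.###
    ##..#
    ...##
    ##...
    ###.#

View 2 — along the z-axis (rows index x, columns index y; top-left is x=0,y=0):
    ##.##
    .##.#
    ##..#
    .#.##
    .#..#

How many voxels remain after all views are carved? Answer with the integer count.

|visual hull| = 45

full grid |V| = 125
carve view 1 (along y, XZ-mask fill 15/25): 75 voxels remain
carve view 2 (along z, XY-mask fill 15/25): 45 voxels remain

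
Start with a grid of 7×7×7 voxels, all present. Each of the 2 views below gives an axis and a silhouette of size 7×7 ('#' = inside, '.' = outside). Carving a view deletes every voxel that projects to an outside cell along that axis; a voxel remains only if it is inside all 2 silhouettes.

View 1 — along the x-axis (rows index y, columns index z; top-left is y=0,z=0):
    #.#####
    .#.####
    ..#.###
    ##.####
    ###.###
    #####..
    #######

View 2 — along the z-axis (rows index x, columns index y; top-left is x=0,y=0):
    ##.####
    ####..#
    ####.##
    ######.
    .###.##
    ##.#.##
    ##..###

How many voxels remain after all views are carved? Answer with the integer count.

full grid |V| = 343
V1 x: intersect with YZ mask (39 set) -- 273 left
V2 z: intersect with XY mask (38 set) -- 213 left

voxel count = 213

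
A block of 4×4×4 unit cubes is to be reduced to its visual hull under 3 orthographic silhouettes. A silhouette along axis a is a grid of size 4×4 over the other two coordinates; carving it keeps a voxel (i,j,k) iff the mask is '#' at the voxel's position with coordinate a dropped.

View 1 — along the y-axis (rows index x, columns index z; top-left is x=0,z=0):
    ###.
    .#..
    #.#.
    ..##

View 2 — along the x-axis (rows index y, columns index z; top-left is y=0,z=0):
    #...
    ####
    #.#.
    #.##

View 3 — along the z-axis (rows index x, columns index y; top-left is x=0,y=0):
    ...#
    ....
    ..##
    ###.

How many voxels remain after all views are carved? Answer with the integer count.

initial block: 4^3 = 64
[1] y-view keeps 8 columns → grid now 32
[2] x-view keeps 10 columns → grid now 21
[3] z-view keeps 6 columns → grid now 9

remaining voxels: 9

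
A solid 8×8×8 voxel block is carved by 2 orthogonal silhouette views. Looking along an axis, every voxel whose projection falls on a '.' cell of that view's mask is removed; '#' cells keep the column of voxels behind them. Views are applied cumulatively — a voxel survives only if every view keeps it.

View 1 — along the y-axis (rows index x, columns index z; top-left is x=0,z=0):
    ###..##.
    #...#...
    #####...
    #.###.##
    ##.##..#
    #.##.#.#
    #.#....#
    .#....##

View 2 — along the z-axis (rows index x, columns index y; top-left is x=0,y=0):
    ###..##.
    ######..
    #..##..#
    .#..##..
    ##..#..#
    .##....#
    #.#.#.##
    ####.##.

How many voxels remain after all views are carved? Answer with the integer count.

remaining voxels: 143

full grid |V| = 512
  1. axis=1 (XZ plane), |mask|=34  ⇒  voxels=272
  2. axis=2 (XY plane), |mask|=36  ⇒  voxels=143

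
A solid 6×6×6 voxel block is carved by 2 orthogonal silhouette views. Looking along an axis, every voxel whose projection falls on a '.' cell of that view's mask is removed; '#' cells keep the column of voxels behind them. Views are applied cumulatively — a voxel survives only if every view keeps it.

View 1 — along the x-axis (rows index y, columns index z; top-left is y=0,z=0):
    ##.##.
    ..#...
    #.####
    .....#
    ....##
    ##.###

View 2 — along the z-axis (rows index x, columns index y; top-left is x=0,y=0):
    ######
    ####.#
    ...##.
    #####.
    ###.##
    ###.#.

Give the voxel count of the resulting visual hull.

79 voxels

start: 6×6×6 = 216 voxels
carve view 1 (along x, YZ-mask fill 18/36): 108 voxels remain
carve view 2 (along z, XY-mask fill 27/36): 79 voxels remain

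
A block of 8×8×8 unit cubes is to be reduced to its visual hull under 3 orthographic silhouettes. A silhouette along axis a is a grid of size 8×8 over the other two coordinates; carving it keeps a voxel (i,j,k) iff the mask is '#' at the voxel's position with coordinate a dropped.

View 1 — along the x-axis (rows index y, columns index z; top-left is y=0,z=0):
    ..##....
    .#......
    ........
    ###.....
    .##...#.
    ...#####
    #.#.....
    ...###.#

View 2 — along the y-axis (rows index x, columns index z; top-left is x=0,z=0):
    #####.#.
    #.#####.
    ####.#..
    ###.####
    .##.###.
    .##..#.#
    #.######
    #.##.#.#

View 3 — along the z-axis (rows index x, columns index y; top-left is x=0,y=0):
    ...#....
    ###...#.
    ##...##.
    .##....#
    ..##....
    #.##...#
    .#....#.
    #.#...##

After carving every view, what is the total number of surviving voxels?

remaining voxels: 34

start: 8×8×8 = 512 voxels
  1. axis=0 (YZ plane), |mask|=20  ⇒  voxels=160
  2. axis=1 (XZ plane), |mask|=45  ⇒  voxels=116
  3. axis=2 (XY plane), |mask|=24  ⇒  voxels=34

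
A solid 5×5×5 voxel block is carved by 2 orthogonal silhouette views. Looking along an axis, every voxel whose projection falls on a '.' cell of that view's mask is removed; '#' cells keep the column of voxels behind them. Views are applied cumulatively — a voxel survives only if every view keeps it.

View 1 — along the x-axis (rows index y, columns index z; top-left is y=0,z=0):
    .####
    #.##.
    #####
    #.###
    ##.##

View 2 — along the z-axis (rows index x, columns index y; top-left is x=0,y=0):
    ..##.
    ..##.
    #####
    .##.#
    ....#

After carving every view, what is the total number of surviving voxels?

before carving: 125 voxels (5×5×5)
  1. axis=0 (YZ plane), |mask|=20  ⇒  voxels=100
  2. axis=2 (XY plane), |mask|=13  ⇒  voxels=54

54 voxels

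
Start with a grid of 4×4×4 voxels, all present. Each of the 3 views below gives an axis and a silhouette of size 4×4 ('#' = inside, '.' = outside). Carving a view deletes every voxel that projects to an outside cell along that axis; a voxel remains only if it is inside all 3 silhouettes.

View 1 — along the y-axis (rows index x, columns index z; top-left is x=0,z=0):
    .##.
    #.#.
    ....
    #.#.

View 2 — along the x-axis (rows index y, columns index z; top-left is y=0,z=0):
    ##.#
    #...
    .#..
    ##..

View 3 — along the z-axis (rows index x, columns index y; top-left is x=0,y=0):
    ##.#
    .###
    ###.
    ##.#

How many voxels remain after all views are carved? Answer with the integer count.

full grid |V| = 64
[1] y-view keeps 6 columns → grid now 24
[2] x-view keeps 7 columns → grid now 9
[3] z-view keeps 12 columns → grid now 7

voxel count = 7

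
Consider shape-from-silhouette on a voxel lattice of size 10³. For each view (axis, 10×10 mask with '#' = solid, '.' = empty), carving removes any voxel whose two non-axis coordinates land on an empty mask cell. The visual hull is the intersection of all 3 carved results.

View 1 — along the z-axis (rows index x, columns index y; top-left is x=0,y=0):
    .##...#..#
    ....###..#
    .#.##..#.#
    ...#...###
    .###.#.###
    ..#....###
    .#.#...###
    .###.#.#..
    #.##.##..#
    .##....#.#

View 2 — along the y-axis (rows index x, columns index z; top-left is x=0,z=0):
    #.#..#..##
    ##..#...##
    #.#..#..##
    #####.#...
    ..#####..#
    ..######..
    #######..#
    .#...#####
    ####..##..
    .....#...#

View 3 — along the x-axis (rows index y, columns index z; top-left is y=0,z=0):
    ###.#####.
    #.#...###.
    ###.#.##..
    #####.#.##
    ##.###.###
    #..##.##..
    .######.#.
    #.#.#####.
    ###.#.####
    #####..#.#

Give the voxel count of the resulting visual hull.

|visual hull| = 178

initial block: 10^3 = 1000
after view 1 [z-axis, 48 of 100 cells solid] → remaining = 480
after view 2 [y-axis, 55 of 100 cells solid] → remaining = 269
after view 3 [x-axis, 69 of 100 cells solid] → remaining = 178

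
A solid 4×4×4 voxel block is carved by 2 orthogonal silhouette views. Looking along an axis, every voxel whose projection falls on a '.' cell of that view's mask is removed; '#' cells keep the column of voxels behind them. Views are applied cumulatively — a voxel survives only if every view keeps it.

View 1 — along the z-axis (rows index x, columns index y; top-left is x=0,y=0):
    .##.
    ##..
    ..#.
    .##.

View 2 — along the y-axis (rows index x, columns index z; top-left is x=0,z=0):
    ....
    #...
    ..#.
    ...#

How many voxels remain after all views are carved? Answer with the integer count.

voxel count = 5

start: 4×4×4 = 64 voxels
after view 1 [z-axis, 7 of 16 cells solid] → remaining = 28
after view 2 [y-axis, 3 of 16 cells solid] → remaining = 5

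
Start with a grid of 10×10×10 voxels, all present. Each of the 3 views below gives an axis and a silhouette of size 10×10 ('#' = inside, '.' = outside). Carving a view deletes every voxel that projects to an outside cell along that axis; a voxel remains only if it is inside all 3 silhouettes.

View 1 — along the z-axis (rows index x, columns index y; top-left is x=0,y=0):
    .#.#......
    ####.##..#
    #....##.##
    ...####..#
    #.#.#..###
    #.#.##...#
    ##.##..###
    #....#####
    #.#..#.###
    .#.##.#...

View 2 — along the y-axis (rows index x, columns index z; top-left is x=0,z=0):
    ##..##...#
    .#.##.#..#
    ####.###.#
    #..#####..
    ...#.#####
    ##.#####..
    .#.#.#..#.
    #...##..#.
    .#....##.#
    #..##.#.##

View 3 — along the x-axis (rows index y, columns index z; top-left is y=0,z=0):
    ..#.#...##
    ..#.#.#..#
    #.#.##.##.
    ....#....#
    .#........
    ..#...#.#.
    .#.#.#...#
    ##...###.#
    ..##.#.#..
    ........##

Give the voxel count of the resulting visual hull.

start: 10×10×10 = 1000 voxels
V1 z: intersect with XY mask (53 set) -- 530 left
V2 y: intersect with XZ mask (55 set) -- 286 left
V3 x: intersect with YZ mask (36 set) -- 86 left

voxel count = 86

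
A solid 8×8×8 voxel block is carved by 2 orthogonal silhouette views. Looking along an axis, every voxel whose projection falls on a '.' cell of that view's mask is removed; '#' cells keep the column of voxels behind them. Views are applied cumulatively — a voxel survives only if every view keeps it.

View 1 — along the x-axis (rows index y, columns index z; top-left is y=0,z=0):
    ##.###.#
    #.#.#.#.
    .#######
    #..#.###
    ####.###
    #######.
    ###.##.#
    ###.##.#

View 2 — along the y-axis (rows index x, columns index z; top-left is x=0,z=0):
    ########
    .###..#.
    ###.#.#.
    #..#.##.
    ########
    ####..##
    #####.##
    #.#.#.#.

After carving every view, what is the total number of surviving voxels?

start: 8×8×8 = 512 voxels
  1. axis=0 (YZ plane), |mask|=48  ⇒  voxels=384
  2. axis=1 (XZ plane), |mask|=46  ⇒  voxels=272

remaining voxels: 272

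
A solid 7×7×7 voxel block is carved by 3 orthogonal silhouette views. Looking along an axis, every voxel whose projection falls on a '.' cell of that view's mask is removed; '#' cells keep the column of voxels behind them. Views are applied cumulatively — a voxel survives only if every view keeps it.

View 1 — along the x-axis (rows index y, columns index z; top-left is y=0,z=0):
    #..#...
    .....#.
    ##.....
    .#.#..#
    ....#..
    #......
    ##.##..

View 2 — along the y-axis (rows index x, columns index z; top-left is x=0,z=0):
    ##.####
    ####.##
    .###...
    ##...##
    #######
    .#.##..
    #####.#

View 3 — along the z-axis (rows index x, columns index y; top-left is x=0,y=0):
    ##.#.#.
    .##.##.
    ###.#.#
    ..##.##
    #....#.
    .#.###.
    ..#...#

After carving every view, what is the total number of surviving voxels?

full grid |V| = 343
[1] x-view keeps 14 columns → grid now 98
[2] y-view keeps 35 columns → grid now 76
[3] z-view keeps 25 columns → grid now 34

voxel count = 34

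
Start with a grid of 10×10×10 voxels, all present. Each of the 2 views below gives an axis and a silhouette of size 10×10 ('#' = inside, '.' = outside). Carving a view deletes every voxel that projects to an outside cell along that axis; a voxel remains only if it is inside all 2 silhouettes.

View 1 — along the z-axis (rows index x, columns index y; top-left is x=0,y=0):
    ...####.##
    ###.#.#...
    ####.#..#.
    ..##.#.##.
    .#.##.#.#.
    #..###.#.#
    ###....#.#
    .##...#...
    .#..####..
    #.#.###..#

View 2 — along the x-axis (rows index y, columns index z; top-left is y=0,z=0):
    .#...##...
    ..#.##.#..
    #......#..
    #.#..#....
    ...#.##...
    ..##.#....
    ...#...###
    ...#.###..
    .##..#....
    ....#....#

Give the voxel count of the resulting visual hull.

initial block: 10^3 = 1000
after view 1 [z-axis, 52 of 100 cells solid] → remaining = 520
after view 2 [x-axis, 31 of 100 cells solid] → remaining = 162

|visual hull| = 162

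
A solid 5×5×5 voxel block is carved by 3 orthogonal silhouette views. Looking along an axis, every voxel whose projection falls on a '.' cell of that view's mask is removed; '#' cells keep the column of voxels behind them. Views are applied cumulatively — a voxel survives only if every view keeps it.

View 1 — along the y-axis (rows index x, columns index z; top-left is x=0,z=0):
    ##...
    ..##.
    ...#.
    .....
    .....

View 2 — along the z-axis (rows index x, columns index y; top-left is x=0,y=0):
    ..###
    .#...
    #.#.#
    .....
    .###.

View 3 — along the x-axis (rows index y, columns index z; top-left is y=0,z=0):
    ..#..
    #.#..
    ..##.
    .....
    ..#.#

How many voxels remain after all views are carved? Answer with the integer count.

remaining voxels: 2

initial block: 5^3 = 125
  1. axis=1 (XZ plane), |mask|=5  ⇒  voxels=25
  2. axis=2 (XY plane), |mask|=10  ⇒  voxels=11
  3. axis=0 (YZ plane), |mask|=7  ⇒  voxels=2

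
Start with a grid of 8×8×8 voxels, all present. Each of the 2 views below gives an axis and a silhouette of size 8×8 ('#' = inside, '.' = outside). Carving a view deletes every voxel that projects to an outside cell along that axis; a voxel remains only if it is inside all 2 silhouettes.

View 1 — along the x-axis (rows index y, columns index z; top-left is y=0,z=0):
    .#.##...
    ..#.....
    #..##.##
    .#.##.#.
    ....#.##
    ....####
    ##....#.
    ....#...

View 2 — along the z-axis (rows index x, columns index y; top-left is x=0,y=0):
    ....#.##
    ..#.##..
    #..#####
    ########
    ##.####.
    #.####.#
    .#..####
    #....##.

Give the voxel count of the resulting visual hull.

initial block: 8^3 = 512
V1 x: intersect with YZ mask (24 set) -- 192 left
V2 z: intersect with XY mask (40 set) -- 121 left

121 voxels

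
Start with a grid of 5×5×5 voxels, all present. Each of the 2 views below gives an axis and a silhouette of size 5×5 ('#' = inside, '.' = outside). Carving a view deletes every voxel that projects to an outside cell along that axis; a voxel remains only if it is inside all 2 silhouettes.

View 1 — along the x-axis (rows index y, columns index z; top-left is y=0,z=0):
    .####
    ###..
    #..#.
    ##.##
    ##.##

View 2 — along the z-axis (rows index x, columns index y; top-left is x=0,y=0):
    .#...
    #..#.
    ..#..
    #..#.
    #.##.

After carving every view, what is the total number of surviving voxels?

voxel count = 31

full grid |V| = 125
step 1: project along x, AND mask (17/25) → |grid| = 85
step 2: project along z, AND mask (9/25) → |grid| = 31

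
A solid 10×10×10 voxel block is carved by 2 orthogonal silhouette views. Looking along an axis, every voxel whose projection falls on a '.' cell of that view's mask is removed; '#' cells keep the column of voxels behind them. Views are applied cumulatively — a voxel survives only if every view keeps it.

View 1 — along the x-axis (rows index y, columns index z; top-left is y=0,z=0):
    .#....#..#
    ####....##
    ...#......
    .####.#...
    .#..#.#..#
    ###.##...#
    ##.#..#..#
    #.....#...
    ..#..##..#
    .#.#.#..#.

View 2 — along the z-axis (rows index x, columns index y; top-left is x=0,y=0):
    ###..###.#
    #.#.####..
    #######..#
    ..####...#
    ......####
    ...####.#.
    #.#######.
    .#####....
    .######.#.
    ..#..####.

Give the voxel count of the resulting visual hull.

initial block: 10^3 = 1000
carve view 1 (along x, YZ-mask fill 40/100): 400 voxels remain
carve view 2 (along z, XY-mask fill 60/100): 242 voxels remain

|visual hull| = 242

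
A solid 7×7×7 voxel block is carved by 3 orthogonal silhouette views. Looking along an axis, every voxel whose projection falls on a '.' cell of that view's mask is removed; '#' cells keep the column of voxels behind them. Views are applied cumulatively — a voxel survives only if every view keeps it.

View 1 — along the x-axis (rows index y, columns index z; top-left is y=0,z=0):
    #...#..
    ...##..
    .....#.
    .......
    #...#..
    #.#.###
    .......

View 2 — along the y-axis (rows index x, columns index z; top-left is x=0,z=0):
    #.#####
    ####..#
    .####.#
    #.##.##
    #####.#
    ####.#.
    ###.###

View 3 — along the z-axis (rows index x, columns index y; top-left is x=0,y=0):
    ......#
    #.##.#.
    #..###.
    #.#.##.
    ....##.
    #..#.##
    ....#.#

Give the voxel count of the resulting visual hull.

28 voxels

initial block: 7^3 = 343
carve view 1 (along x, YZ-mask fill 12/49): 84 voxels remain
carve view 2 (along y, XZ-mask fill 38/49): 61 voxels remain
carve view 3 (along z, XY-mask fill 21/49): 28 voxels remain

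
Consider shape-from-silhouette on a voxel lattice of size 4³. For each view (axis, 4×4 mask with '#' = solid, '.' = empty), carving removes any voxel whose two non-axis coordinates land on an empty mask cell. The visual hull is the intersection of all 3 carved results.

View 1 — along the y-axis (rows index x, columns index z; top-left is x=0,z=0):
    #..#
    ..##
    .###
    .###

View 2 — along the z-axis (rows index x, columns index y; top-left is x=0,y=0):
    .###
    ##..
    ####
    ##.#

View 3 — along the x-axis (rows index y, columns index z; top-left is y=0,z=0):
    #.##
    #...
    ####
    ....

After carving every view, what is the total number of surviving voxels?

|visual hull| = 12

before carving: 64 voxels (4×4×4)
step 1: project along y, AND mask (10/16) → |grid| = 40
step 2: project along z, AND mask (12/16) → |grid| = 31
step 3: project along x, AND mask (8/16) → |grid| = 12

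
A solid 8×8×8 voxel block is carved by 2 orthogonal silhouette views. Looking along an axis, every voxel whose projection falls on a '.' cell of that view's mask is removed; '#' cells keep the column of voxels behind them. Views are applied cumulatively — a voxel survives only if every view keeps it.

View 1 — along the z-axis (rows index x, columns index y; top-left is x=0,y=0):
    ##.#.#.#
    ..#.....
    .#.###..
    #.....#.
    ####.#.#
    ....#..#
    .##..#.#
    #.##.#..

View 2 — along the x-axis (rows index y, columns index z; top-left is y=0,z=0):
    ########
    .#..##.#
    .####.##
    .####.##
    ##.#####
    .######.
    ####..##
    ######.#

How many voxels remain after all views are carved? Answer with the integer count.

full grid |V| = 512
step 1: project along z, AND mask (28/64) → |grid| = 224
step 2: project along x, AND mask (50/64) → |grid| = 174

|visual hull| = 174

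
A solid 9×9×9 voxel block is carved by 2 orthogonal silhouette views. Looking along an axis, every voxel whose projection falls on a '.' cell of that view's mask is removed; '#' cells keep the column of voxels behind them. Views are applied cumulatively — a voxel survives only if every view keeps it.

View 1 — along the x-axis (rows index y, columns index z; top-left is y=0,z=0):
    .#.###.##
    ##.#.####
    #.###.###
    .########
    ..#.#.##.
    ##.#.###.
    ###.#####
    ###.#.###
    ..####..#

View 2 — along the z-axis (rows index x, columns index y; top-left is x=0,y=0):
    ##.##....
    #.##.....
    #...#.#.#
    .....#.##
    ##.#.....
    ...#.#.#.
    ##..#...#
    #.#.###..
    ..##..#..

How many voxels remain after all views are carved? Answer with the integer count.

voxel count = 205

start: 9×9×9 = 729 voxels
carve view 1 (along x, YZ-mask fill 58/81): 522 voxels remain
carve view 2 (along z, XY-mask fill 32/81): 205 voxels remain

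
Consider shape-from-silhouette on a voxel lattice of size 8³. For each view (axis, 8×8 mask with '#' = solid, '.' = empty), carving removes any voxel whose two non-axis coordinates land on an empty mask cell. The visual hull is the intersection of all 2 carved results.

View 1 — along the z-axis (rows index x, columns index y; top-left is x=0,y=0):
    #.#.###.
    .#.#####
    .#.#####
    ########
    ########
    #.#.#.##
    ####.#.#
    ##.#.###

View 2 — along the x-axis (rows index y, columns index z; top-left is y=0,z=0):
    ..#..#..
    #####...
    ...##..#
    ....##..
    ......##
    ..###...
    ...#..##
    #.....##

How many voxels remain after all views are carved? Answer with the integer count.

voxel count = 144

initial block: 8^3 = 512
  1. axis=2 (XY plane), |mask|=50  ⇒  voxels=400
  2. axis=0 (YZ plane), |mask|=23  ⇒  voxels=144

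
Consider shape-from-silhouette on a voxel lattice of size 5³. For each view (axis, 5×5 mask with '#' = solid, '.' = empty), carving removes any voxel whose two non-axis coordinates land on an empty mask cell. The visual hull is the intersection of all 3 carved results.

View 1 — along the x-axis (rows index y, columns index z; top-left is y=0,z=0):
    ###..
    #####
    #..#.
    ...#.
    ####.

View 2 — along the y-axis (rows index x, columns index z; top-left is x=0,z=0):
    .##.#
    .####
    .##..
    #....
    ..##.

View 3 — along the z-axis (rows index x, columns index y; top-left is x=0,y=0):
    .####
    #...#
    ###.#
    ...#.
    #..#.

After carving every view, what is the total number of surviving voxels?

full grid |V| = 125
V1 x: intersect with YZ mask (15 set) -- 75 left
V2 y: intersect with XZ mask (12 set) -- 35 left
V3 z: intersect with XY mask (13 set) -- 18 left

voxel count = 18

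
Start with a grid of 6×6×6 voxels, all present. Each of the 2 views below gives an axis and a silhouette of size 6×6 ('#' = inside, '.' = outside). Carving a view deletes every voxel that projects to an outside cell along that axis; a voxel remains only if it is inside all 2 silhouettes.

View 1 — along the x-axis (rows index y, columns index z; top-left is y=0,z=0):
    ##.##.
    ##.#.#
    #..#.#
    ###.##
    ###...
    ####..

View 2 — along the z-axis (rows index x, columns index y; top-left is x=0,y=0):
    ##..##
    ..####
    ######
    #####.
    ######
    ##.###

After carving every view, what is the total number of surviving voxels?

full grid |V| = 216
[1] x-view keeps 23 columns → grid now 138
[2] z-view keeps 30 columns → grid now 115

115 voxels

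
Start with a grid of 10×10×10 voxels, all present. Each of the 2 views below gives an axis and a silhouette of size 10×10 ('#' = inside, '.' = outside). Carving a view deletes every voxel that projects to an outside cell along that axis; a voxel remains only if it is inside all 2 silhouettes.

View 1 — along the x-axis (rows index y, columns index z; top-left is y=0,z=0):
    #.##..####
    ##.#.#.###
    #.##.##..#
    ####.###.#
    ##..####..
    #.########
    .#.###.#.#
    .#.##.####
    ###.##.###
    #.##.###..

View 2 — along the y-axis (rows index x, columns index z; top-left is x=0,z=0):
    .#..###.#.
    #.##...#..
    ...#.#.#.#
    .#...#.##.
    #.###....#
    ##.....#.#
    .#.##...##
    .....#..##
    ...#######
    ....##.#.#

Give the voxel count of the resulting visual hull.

start: 10×10×10 = 1000 voxels
V1 x: intersect with YZ mask (70 set) -- 700 left
V2 y: intersect with XZ mask (45 set) -- 322 left

remaining voxels: 322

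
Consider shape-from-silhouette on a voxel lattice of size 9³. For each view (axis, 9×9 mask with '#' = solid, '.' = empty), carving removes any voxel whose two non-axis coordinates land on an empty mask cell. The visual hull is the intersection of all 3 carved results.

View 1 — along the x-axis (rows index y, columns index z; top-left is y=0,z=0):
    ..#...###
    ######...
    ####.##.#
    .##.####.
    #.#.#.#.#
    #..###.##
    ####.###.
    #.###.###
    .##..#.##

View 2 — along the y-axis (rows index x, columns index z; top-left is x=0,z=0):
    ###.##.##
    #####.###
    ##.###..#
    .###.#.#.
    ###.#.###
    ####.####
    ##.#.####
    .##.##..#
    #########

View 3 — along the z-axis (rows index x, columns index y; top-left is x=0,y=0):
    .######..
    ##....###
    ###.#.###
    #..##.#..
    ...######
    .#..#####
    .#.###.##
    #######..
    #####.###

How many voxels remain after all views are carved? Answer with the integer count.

|visual hull| = 248

initial block: 9^3 = 729
  1. axis=0 (YZ plane), |mask|=53  ⇒  voxels=477
  2. axis=1 (XZ plane), |mask|=62  ⇒  voxels=365
  3. axis=2 (XY plane), |mask|=55  ⇒  voxels=248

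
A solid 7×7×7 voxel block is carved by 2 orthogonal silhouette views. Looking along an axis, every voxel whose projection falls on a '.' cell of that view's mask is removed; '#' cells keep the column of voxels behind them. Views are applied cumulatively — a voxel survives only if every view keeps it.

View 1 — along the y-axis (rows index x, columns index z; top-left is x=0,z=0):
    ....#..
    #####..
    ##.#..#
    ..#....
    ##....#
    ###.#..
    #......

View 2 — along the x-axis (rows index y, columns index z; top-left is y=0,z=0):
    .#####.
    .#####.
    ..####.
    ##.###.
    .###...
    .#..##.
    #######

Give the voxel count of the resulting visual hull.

initial block: 7^3 = 343
[1] y-view keeps 19 columns → grid now 133
[2] x-view keeps 32 columns → grid now 81

|visual hull| = 81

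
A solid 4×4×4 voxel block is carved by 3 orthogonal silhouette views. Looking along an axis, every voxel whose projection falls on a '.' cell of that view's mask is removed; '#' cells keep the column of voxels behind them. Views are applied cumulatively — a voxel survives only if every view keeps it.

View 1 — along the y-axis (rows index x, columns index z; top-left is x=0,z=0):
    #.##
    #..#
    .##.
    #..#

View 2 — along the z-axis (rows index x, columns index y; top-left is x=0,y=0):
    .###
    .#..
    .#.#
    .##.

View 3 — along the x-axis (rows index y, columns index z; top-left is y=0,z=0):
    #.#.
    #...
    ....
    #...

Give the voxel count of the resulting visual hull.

initial block: 4^3 = 64
[1] y-view keeps 9 columns → grid now 36
[2] z-view keeps 8 columns → grid now 19
[3] x-view keeps 4 columns → grid now 4

remaining voxels: 4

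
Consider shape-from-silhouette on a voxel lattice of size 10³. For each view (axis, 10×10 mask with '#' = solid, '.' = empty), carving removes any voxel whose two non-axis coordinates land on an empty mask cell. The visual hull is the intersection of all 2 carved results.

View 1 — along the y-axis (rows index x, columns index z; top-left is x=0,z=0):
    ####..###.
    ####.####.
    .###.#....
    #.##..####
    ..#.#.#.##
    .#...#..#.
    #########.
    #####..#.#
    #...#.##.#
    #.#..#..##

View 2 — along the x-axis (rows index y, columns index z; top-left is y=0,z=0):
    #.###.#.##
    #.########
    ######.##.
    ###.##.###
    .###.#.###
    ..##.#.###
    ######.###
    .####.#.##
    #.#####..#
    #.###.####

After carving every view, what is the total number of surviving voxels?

voxel count = 460

full grid |V| = 1000
[1] y-view keeps 60 columns → grid now 600
[2] x-view keeps 76 columns → grid now 460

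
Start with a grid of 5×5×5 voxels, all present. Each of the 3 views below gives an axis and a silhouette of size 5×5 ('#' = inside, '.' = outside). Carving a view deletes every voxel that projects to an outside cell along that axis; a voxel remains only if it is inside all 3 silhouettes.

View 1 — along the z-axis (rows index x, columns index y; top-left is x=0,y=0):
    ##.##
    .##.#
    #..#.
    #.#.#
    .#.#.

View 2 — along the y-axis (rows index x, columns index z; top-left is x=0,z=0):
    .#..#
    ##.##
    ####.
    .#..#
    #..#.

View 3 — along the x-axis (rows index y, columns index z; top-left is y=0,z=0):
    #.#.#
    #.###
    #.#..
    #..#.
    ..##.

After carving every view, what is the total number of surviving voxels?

initial block: 5^3 = 125
carve view 1 (along z, XY-mask fill 14/25): 70 voxels remain
carve view 2 (along y, XZ-mask fill 14/25): 38 voxels remain
carve view 3 (along x, YZ-mask fill 13/25): 16 voxels remain

voxel count = 16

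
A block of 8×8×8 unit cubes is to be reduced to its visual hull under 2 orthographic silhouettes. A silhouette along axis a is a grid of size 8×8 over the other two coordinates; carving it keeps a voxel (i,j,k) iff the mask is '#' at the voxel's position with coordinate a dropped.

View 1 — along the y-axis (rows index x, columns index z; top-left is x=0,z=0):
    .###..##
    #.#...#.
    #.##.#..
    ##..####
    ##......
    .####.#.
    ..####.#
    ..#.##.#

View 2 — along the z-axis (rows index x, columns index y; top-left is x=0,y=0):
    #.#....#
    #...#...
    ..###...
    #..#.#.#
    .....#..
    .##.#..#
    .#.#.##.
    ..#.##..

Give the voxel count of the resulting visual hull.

before carving: 512 voxels (8×8×8)
step 1: project along y, AND mask (34/64) → |grid| = 272
step 2: project along z, AND mask (24/64) → |grid| = 111

111 voxels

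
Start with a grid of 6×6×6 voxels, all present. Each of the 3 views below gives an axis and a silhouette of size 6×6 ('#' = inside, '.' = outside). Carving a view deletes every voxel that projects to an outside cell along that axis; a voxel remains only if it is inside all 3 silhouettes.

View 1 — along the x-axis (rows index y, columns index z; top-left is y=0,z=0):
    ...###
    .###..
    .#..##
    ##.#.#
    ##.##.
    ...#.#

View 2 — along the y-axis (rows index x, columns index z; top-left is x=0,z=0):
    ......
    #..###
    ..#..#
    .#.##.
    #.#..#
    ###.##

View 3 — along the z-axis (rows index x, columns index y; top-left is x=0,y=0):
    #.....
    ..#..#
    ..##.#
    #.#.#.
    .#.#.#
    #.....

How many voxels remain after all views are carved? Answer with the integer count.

20 voxels

full grid |V| = 216
  1. axis=0 (YZ plane), |mask|=19  ⇒  voxels=114
  2. axis=1 (XZ plane), |mask|=17  ⇒  voxels=52
  3. axis=2 (XY plane), |mask|=13  ⇒  voxels=20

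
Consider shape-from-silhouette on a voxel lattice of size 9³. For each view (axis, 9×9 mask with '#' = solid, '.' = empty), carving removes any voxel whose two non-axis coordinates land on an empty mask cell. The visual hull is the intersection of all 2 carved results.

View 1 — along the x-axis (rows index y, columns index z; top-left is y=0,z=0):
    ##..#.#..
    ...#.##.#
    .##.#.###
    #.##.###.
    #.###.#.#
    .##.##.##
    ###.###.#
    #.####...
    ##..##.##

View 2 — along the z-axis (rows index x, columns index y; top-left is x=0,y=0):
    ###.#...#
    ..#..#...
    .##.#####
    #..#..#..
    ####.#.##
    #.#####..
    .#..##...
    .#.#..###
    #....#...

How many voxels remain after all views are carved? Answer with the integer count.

voxel count = 221

before carving: 729 voxels (9×9×9)
V1 x: intersect with YZ mask (50 set) -- 450 left
V2 z: intersect with XY mask (40 set) -- 221 left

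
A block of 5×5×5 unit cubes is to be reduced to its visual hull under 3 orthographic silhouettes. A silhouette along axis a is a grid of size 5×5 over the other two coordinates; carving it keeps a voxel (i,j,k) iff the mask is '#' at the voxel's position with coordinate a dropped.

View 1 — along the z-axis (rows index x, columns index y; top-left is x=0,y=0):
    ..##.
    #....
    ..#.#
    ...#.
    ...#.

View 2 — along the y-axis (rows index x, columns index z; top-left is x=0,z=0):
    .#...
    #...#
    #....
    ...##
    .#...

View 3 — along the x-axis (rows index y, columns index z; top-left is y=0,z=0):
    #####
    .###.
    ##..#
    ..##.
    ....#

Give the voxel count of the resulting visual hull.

initial block: 5^3 = 125
[1] z-view keeps 7 columns → grid now 35
[2] y-view keeps 7 columns → grid now 9
[3] x-view keeps 14 columns → grid now 5

5 voxels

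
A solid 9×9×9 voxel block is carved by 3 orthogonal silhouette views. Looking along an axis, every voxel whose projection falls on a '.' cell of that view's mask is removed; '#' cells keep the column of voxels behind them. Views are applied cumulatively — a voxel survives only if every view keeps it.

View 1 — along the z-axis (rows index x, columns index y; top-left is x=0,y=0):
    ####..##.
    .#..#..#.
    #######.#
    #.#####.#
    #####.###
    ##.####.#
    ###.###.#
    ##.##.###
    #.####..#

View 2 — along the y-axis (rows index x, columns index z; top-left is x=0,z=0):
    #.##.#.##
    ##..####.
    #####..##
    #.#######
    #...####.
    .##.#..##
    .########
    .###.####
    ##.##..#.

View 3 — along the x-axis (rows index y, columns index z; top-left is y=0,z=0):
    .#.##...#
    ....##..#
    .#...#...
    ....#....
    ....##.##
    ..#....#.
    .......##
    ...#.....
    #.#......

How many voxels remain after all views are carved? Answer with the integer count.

voxel count = 108

initial block: 9^3 = 729
  1. axis=2 (XY plane), |mask|=59  ⇒  voxels=531
  2. axis=1 (XZ plane), |mask|=57  ⇒  voxels=376
  3. axis=0 (YZ plane), |mask|=21  ⇒  voxels=108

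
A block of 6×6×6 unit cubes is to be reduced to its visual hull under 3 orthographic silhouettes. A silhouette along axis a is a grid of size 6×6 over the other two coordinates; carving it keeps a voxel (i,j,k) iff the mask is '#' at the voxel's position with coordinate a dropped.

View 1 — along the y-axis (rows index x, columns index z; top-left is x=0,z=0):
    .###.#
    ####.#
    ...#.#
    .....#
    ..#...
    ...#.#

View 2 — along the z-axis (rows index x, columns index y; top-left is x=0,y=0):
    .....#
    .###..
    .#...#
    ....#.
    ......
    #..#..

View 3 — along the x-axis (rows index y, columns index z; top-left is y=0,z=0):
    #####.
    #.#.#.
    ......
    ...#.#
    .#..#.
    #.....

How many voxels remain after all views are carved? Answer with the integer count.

start: 6×6×6 = 216 voxels
[1] y-view keeps 15 columns → grid now 90
[2] z-view keeps 9 columns → grid now 28
[3] x-view keeps 13 columns → grid now 7

voxel count = 7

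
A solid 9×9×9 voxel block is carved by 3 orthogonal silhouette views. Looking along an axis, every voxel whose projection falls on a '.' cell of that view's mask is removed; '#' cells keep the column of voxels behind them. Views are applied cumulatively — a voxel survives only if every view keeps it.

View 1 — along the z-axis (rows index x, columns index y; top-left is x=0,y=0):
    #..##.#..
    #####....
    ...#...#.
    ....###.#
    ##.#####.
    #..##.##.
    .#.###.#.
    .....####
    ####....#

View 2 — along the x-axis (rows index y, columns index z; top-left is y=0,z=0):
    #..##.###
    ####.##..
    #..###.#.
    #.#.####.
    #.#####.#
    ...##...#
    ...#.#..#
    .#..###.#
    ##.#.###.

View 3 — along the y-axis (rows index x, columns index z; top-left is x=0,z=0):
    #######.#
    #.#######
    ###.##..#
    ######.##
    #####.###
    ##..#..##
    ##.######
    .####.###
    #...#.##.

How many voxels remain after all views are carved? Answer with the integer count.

172 voxels

before carving: 729 voxels (9×9×9)
carve view 1 (along z, XY-mask fill 41/81): 369 voxels remain
carve view 2 (along x, YZ-mask fill 47/81): 218 voxels remain
carve view 3 (along y, XZ-mask fill 62/81): 172 voxels remain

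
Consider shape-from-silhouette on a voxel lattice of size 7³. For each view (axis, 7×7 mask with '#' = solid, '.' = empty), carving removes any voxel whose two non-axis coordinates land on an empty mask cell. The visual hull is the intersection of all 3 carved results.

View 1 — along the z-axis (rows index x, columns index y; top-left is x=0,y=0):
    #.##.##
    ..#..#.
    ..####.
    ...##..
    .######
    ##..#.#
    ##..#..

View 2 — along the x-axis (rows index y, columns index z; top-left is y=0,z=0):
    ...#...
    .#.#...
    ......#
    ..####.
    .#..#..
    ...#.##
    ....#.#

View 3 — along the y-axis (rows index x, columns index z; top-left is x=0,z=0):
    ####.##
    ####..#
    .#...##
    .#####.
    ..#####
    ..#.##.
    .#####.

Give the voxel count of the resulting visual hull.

voxel count = 42

before carving: 343 voxels (7×7×7)
[1] z-view keeps 26 columns → grid now 182
[2] x-view keeps 15 columns → grid now 57
[3] y-view keeps 32 columns → grid now 42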